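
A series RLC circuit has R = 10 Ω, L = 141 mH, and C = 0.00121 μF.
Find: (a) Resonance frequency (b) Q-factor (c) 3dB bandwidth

Step 1 — Resonance: ω₀ = 1/√(LC) = 1/√(0.141·1.21e-09) = 7.656e+04 rad/s.
Step 2 — f₀ = ω₀/(2π) = 1.218e+04 Hz.
Step 3 — Series Q: Q = ω₀L/R = 7.656e+04·0.141/10 = 1079.
Step 4 — Bandwidth: Δω = ω₀/Q = 70.92 rad/s; BW = Δω/(2π) = 11.29 Hz.

(a) f₀ = 1.218e+04 Hz  (b) Q = 1079  (c) BW = 11.29 Hz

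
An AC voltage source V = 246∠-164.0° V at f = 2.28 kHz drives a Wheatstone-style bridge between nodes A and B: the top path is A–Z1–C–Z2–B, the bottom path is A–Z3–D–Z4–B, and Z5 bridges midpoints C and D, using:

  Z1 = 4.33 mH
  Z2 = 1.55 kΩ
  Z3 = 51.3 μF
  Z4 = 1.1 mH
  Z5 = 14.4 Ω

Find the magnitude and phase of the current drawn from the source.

Step 1 — Angular frequency: ω = 2π·f = 2π·2280 = 1.433e+04 rad/s.
Step 2 — Component impedances:
  Z1: Z = jωL = j·1.433e+04·0.00433 = 0 + j62.03 Ω
  Z2: Z = R = 1550 Ω
  Z3: Z = 1/(jωC) = -j/(ω·C) = 0 - j1.361 Ω
  Z4: Z = jωL = j·1.433e+04·0.0011 = 0 + j15.76 Ω
  Z5: Z = R = 14.4 Ω
Step 3 — Bridge requires nodal analysis (the Z5 bridge couples midpoints C and D, so the two paths cannot be reduced to a simple series/parallel combination). Setting node B to ground and injecting 1 A at node A, the 3-node admittance system at A, C, D solves to V_A = Z_AB = 0.1642 + j14.37 Ω = 14.37∠89.3° Ω.
Step 4 — Source phasor: V = 246∠-164.0° V = -236.5 - j67.81 V.
Step 5 — Ohm's law: I = V / Z_total = (-236.5 - j67.81) / (0.1642 + j14.37) = -4.905 + j16.4 A.
Step 6 — Convert to polar: |I| = 17.11 A, ∠I = 106.7°.

I = 17.11∠106.7° A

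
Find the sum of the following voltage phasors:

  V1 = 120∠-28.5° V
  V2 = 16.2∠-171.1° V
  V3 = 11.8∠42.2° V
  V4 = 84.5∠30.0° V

Step 1 — Convert each phasor to rectangular form:
  V1 = 120·(cos(-28.5°) + j·sin(-28.5°)) = 105.5 - j57.26 V
  V2 = 16.2·(cos(-171.1°) + j·sin(-171.1°)) = -16 - j2.506 V
  V3 = 11.8·(cos(42.2°) + j·sin(42.2°)) = 8.741 + j7.926 V
  V4 = 84.5·(cos(30.0°) + j·sin(30.0°)) = 73.18 + j42.25 V
Step 2 — Sum components: V_total = 171.4 - j9.589 V.
Step 3 — Convert to polar: |V_total| = 171.6 V, ∠V_total = -3.2°.

V_total = 171.6∠-3.2° V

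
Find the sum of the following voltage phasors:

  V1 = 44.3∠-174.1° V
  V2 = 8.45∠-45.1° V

Step 1 — Convert each phasor to rectangular form:
  V1 = 44.3·(cos(-174.1°) + j·sin(-174.1°)) = -44.07 - j4.554 V
  V2 = 8.45·(cos(-45.1°) + j·sin(-45.1°)) = 5.965 - j5.985 V
Step 2 — Sum components: V_total = -38.1 - j10.54 V.
Step 3 — Convert to polar: |V_total| = 39.53 V, ∠V_total = -164.5°.

V_total = 39.53∠-164.5° V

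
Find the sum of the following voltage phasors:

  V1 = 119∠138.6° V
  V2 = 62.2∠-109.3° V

Step 1 — Convert each phasor to rectangular form:
  V1 = 119·(cos(138.6°) + j·sin(138.6°)) = -89.26 + j78.7 V
  V2 = 62.2·(cos(-109.3°) + j·sin(-109.3°)) = -20.56 - j58.7 V
Step 2 — Sum components: V_total = -109.8 + j19.99 V.
Step 3 — Convert to polar: |V_total| = 111.6 V, ∠V_total = 169.7°.

V_total = 111.6∠169.7° V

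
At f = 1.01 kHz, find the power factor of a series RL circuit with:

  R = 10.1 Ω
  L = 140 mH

Step 1 — Angular frequency: ω = 2π·f = 2π·1010 = 6346 rad/s.
Step 2 — Component impedances:
  R: Z = R = 10.1 Ω
  L: Z = jωL = j·6346·0.14 = 0 + j888.4 Ω
Step 3 — Series combination: Z_total = R + L = 10.1 + j888.4 Ω = 888.5∠89.3° Ω.
Step 4 — Power factor: PF = cos(φ) = Re(Z)/|Z| = 10.1/888.5 = 0.01137.
Step 5 — Type: Im(Z) = 888.4 ⇒ lagging (phase φ = 89.3°).

PF = 0.01137 (lagging, φ = 89.3°)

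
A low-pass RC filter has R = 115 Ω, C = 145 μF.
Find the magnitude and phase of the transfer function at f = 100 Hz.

Step 1 — Angular frequency: ω = 2π·100 = 628.3 rad/s.
Step 2 — Transfer function: H(jω) = 1/(1 + jωRC).
Step 3 — Denominator: 1 + jωRC = 1 + j·628.3·115·0.000145 = 1 + j10.48.
Step 4 — H = 0.009028 - j0.09458.
Step 5 — Magnitude: |H| = 0.09501 (-20.4 dB); phase: φ = -84.5°.

|H| = 0.09501 (-20.4 dB), φ = -84.5°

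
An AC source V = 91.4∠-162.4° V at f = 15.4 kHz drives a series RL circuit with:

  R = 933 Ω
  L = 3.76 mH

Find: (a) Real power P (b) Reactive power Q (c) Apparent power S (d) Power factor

Step 1 — Angular frequency: ω = 2π·f = 2π·1.54e+04 = 9.676e+04 rad/s.
Step 2 — Component impedances:
  R: Z = R = 933 Ω
  L: Z = jωL = j·9.676e+04·0.00376 = 0 + j363.8 Ω
Step 3 — Series combination: Z_total = R + L = 933 + j363.8 Ω = 1001∠21.3° Ω.
Step 4 — Source phasor: V = 91.4∠-162.4° V = -87.12 - j27.64 V.
Step 5 — Current: I = V / Z = -0.09108 + j0.005895 A = 0.09127∠176.3° A.
Step 6 — Complex power: S = V·I* = 7.772 + j3.031 VA.
Step 7 — Real power: P = Re(S) = 7.772 W.
Step 8 — Reactive power: Q = Im(S) = 3.031 VAR.
Step 9 — Apparent power: |S| = 8.342 VA.
Step 10 — Power factor: PF = P/|S| = 0.9317 (lagging).

(a) P = 7.772 W  (b) Q = 3.031 VAR  (c) S = 8.342 VA  (d) PF = 0.9317 (lagging)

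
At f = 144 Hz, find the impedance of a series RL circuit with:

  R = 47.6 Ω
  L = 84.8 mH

Step 1 — Angular frequency: ω = 2π·f = 2π·144 = 904.8 rad/s.
Step 2 — Component impedances:
  R: Z = R = 47.6 Ω
  L: Z = jωL = j·904.8·0.0848 = 0 + j76.73 Ω
Step 3 — Series combination: Z_total = R + L = 47.6 + j76.73 Ω = 90.29∠58.2° Ω.

Z = 47.6 + j76.73 Ω = 90.29∠58.2° Ω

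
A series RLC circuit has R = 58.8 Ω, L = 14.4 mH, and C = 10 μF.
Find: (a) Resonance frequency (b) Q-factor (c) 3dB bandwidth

Step 1 — Resonance: ω₀ = 1/√(LC) = 1/√(0.0144·1e-05) = 2635 rad/s.
Step 2 — f₀ = ω₀/(2π) = 419.4 Hz.
Step 3 — Series Q: Q = ω₀L/R = 2635·0.0144/58.8 = 0.6454.
Step 4 — Bandwidth: Δω = ω₀/Q = 4083 rad/s; BW = Δω/(2π) = 649.9 Hz.

(a) f₀ = 419.4 Hz  (b) Q = 0.6454  (c) BW = 649.9 Hz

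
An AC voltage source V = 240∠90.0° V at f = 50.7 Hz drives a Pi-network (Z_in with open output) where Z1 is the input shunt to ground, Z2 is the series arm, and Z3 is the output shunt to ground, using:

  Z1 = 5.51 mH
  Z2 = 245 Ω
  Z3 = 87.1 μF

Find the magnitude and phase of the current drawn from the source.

Step 1 — Angular frequency: ω = 2π·f = 2π·50.7 = 318.6 rad/s.
Step 2 — Component impedances:
  Z1: Z = jωL = j·318.6·0.00551 = 0 + j1.755 Ω
  Z2: Z = R = 245 Ω
  Z3: Z = 1/(jωC) = -j/(ω·C) = 0 - j36.04 Ω
Step 3 — With open output, the series arm Z2 and the output shunt Z3 appear in series to ground: Z2 + Z3 = 245 - j36.04 Ω.
Step 4 — Parallel with input shunt Z1: Z_in = Z1 || (Z2 + Z3) = 0.01233 + j1.757 Ω = 1.757∠89.6° Ω.
Step 5 — Source phasor: V = 240∠90.0° V = 0 + j240 V.
Step 6 — Ohm's law: I = V / Z_total = (0 + j240) / (0.01233 + j1.757) = 136.6 + j0.9588 A.
Step 7 — Convert to polar: |I| = 136.6 A, ∠I = 0.4°.

I = 136.6∠0.4° A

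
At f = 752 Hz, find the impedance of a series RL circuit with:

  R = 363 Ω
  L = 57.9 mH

Step 1 — Angular frequency: ω = 2π·f = 2π·752 = 4725 rad/s.
Step 2 — Component impedances:
  R: Z = R = 363 Ω
  L: Z = jωL = j·4725·0.0579 = 0 + j273.6 Ω
Step 3 — Series combination: Z_total = R + L = 363 + j273.6 Ω = 454.5∠37.0° Ω.

Z = 363 + j273.6 Ω = 454.5∠37.0° Ω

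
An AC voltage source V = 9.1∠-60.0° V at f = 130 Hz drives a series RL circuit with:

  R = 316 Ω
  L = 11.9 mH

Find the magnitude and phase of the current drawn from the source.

Step 1 — Angular frequency: ω = 2π·f = 2π·130 = 816.8 rad/s.
Step 2 — Component impedances:
  R: Z = R = 316 Ω
  L: Z = jωL = j·816.8·0.0119 = 0 + j9.72 Ω
Step 3 — Series combination: Z_total = R + L = 316 + j9.72 Ω = 316.1∠1.8° Ω.
Step 4 — Source phasor: V = 9.1∠-60.0° V = 4.55 - j7.881 V.
Step 5 — Ohm's law: I = V / Z_total = (4.55 - j7.881) / (316 + j9.72) = 0.01362 - j0.02536 A.
Step 6 — Convert to polar: |I| = 0.02878 A, ∠I = -61.8°.

I = 0.02878∠-61.8° A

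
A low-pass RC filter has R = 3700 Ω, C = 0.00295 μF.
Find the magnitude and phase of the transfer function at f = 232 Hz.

Step 1 — Angular frequency: ω = 2π·232 = 1458 rad/s.
Step 2 — Transfer function: H(jω) = 1/(1 + jωRC).
Step 3 — Denominator: 1 + jωRC = 1 + j·1458·3700·2.95e-09 = 1 + j0.01591.
Step 4 — H = 0.9997 - j0.01591.
Step 5 — Magnitude: |H| = 0.9999 (-0.0 dB); phase: φ = -0.9°.

|H| = 0.9999 (-0.0 dB), φ = -0.9°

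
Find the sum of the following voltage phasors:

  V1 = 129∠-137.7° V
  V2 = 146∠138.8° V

Step 1 — Convert each phasor to rectangular form:
  V1 = 129·(cos(-137.7°) + j·sin(-137.7°)) = -95.41 - j86.82 V
  V2 = 146·(cos(138.8°) + j·sin(138.8°)) = -109.9 + j96.17 V
Step 2 — Sum components: V_total = -205.3 + j9.35 V.
Step 3 — Convert to polar: |V_total| = 205.5 V, ∠V_total = 177.4°.

V_total = 205.5∠177.4° V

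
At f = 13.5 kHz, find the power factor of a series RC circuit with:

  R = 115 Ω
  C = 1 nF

Step 1 — Angular frequency: ω = 2π·f = 2π·1.35e+04 = 8.482e+04 rad/s.
Step 2 — Component impedances:
  R: Z = R = 115 Ω
  C: Z = 1/(jωC) = -j/(ω·C) = 0 - j1.179e+04 Ω
Step 3 — Series combination: Z_total = R + C = 115 - j1.179e+04 Ω = 1.179e+04∠-89.4° Ω.
Step 4 — Power factor: PF = cos(φ) = Re(Z)/|Z| = 115/1.179e+04 = 0.009754.
Step 5 — Type: Im(Z) = -1.179e+04 ⇒ leading (phase φ = -89.4°).

PF = 0.009754 (leading, φ = -89.4°)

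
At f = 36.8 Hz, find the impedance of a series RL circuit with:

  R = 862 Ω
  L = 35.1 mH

Step 1 — Angular frequency: ω = 2π·f = 2π·36.8 = 231.2 rad/s.
Step 2 — Component impedances:
  R: Z = R = 862 Ω
  L: Z = jωL = j·231.2·0.0351 = 0 + j8.116 Ω
Step 3 — Series combination: Z_total = R + L = 862 + j8.116 Ω = 862∠0.5° Ω.

Z = 862 + j8.116 Ω = 862∠0.5° Ω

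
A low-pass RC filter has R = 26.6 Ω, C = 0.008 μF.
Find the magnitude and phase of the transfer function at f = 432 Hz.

Step 1 — Angular frequency: ω = 2π·432 = 2714 rad/s.
Step 2 — Transfer function: H(jω) = 1/(1 + jωRC).
Step 3 — Denominator: 1 + jωRC = 1 + j·2714·26.6·8e-09 = 1 + j0.0005776.
Step 4 — H = 1 - j0.0005776.
Step 5 — Magnitude: |H| = 1 (-0.0 dB); phase: φ = -0.0°.

|H| = 1 (-0.0 dB), φ = -0.0°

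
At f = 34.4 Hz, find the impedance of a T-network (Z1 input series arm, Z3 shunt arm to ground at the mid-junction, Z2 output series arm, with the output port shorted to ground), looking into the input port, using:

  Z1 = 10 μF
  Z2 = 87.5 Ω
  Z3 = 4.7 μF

Step 1 — Angular frequency: ω = 2π·f = 2π·34.4 = 216.1 rad/s.
Step 2 — Component impedances:
  Z1: Z = 1/(jωC) = -j/(ω·C) = 0 - j462.7 Ω
  Z2: Z = R = 87.5 Ω
  Z3: Z = 1/(jωC) = -j/(ω·C) = 0 - j984.4 Ω
Step 3 — With the output port shorted to ground, the output series arm Z2 runs from the junction to ground; the shunt arm Z3 also runs from the junction to ground. They appear in parallel: Z3 || Z2 = 86.81 - j7.717 Ω.
Step 4 — Series with input arm Z1: Z_in = Z1 + (Z3 || Z2) = 86.81 - j470.4 Ω = 478.3∠-79.5° Ω.

Z = 86.81 - j470.4 Ω = 478.3∠-79.5° Ω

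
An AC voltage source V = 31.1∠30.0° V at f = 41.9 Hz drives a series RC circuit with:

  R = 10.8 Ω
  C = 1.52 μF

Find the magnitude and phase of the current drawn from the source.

Step 1 — Angular frequency: ω = 2π·f = 2π·41.9 = 263.3 rad/s.
Step 2 — Component impedances:
  R: Z = R = 10.8 Ω
  C: Z = 1/(jωC) = -j/(ω·C) = 0 - j2499 Ω
Step 3 — Series combination: Z_total = R + C = 10.8 - j2499 Ω = 2499∠-89.8° Ω.
Step 4 — Source phasor: V = 31.1∠30.0° V = 26.93 + j15.55 V.
Step 5 — Ohm's law: I = V / Z_total = (26.93 + j15.55) / (10.8 - j2499) = -0.006176 + j0.0108 A.
Step 6 — Convert to polar: |I| = 0.01244 A, ∠I = 119.8°.

I = 0.01244∠119.8° A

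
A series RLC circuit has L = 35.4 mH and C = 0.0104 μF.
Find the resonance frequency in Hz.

Step 1 — Resonance condition Im(Z)=0 gives ω₀ = 1/√(LC).
Step 2 — ω₀ = 1/√(0.0354·1.04e-08) = 5.212e+04 rad/s.
Step 3 — f₀ = ω₀/(2π) = 8295 Hz.

f₀ = 8295 Hz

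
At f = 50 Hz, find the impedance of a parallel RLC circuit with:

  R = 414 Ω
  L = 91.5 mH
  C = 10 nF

Step 1 — Angular frequency: ω = 2π·f = 2π·50 = 314.2 rad/s.
Step 2 — Component impedances:
  R: Z = R = 414 Ω
  L: Z = jωL = j·314.2·0.0915 = 0 + j28.75 Ω
  C: Z = 1/(jωC) = -j/(ω·C) = 0 - j3.183e+05 Ω
Step 3 — Parallel combination: 1/Z_total = 1/R + 1/L + 1/C; Z_total = 1.987 + j28.61 Ω = 28.68∠86.0° Ω.

Z = 1.987 + j28.61 Ω = 28.68∠86.0° Ω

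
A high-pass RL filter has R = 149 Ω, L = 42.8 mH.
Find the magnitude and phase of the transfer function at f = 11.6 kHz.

Step 1 — Angular frequency: ω = 2π·1.16e+04 = 7.288e+04 rad/s.
Step 2 — Transfer function: H(jω) = jωL/(R + jωL).
Step 3 — Numerator jωL = j·3119; denominator R + jωL = 149 + j3119.
Step 4 — H = 0.9977 + j0.04766.
Step 5 — Magnitude: |H| = 0.9989 (-0.0 dB); phase: φ = 2.7°.

|H| = 0.9989 (-0.0 dB), φ = 2.7°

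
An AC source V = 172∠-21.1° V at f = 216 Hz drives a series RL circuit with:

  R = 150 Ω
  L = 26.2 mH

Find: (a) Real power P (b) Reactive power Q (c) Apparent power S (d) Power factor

Step 1 — Angular frequency: ω = 2π·f = 2π·216 = 1357 rad/s.
Step 2 — Component impedances:
  R: Z = R = 150 Ω
  L: Z = jωL = j·1357·0.0262 = 0 + j35.56 Ω
Step 3 — Series combination: Z_total = R + L = 150 + j35.56 Ω = 154.2∠13.3° Ω.
Step 4 — Source phasor: V = 172∠-21.1° V = 160.5 - j61.92 V.
Step 5 — Current: I = V / Z = 0.9202 - j0.6309 A = 1.116∠-34.4° A.
Step 6 — Complex power: S = V·I* = 186.7 + j44.27 VA.
Step 7 — Real power: P = Re(S) = 186.7 W.
Step 8 — Reactive power: Q = Im(S) = 44.27 VAR.
Step 9 — Apparent power: |S| = 191.9 VA.
Step 10 — Power factor: PF = P/|S| = 0.973 (lagging).

(a) P = 186.7 W  (b) Q = 44.27 VAR  (c) S = 191.9 VA  (d) PF = 0.973 (lagging)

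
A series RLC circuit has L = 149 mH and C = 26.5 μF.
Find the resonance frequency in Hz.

Step 1 — Resonance condition Im(Z)=0 gives ω₀ = 1/√(LC).
Step 2 — ω₀ = 1/√(0.149·2.65e-05) = 503.3 rad/s.
Step 3 — f₀ = ω₀/(2π) = 80.09 Hz.

f₀ = 80.09 Hz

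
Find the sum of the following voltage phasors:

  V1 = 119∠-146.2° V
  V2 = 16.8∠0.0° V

Step 1 — Convert each phasor to rectangular form:
  V1 = 119·(cos(-146.2°) + j·sin(-146.2°)) = -98.89 - j66.2 V
  V2 = 16.8·(cos(0.0°) + j·sin(0.0°)) = 16.8 V
Step 2 — Sum components: V_total = -82.09 - j66.2 V.
Step 3 — Convert to polar: |V_total| = 105.5 V, ∠V_total = -141.1°.

V_total = 105.5∠-141.1° V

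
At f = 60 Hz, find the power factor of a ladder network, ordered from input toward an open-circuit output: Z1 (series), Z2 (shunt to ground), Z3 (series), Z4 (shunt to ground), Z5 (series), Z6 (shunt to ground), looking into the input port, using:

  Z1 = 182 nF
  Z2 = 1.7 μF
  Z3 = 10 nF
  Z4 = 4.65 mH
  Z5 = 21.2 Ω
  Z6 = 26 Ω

Step 1 — Angular frequency: ω = 2π·f = 2π·60 = 377 rad/s.
Step 2 — Component impedances:
  Z1: Z = 1/(jωC) = -j/(ω·C) = 0 - j1.457e+04 Ω
  Z2: Z = 1/(jωC) = -j/(ω·C) = 0 - j1560 Ω
  Z3: Z = 1/(jωC) = -j/(ω·C) = 0 - j2.653e+05 Ω
  Z4: Z = jωL = j·377·0.00465 = 0 + j1.753 Ω
  Z5: Z = R = 21.2 Ω
  Z6: Z = R = 26 Ω
Step 3 — Ladder network (open output): work backward from the far end, alternating series and parallel combinations. Z_in = 0 - j1.613e+04 Ω = 1.613e+04∠-90.0° Ω.
Step 4 — Power factor: PF = cos(φ) = Re(Z)/|Z| = 2.224e-06/1.613e+04 = 1.379e-10.
Step 5 — Type: Im(Z) = -1.613e+04 ⇒ leading (phase φ = -90.0°).

PF = 1.379e-10 (leading, φ = -90.0°)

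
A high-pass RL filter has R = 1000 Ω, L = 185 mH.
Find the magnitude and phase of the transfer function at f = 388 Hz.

Step 1 — Angular frequency: ω = 2π·388 = 2438 rad/s.
Step 2 — Transfer function: H(jω) = jωL/(R + jωL).
Step 3 — Numerator jωL = j·451; denominator R + jωL = 1000 + j451.
Step 4 — H = 0.169 + j0.3748.
Step 5 — Magnitude: |H| = 0.4111 (-7.7 dB); phase: φ = 65.7°.

|H| = 0.4111 (-7.7 dB), φ = 65.7°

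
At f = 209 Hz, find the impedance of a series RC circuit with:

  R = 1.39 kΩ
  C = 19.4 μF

Step 1 — Angular frequency: ω = 2π·f = 2π·209 = 1313 rad/s.
Step 2 — Component impedances:
  R: Z = R = 1390 Ω
  C: Z = 1/(jωC) = -j/(ω·C) = 0 - j39.25 Ω
Step 3 — Series combination: Z_total = R + C = 1390 - j39.25 Ω = 1391∠-1.6° Ω.

Z = 1390 - j39.25 Ω = 1391∠-1.6° Ω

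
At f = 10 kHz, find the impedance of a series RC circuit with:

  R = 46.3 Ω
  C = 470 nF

Step 1 — Angular frequency: ω = 2π·f = 2π·1e+04 = 6.283e+04 rad/s.
Step 2 — Component impedances:
  R: Z = R = 46.3 Ω
  C: Z = 1/(jωC) = -j/(ω·C) = 0 - j33.86 Ω
Step 3 — Series combination: Z_total = R + C = 46.3 - j33.86 Ω = 57.36∠-36.2° Ω.

Z = 46.3 - j33.86 Ω = 57.36∠-36.2° Ω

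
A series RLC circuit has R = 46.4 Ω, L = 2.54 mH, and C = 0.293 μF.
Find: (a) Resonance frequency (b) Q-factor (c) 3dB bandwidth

Step 1 — Resonance condition Im(Z)=0 gives ω₀ = 1/√(LC).
Step 2 — ω₀ = 1/√(0.00254·2.93e-07) = 3.666e+04 rad/s.
Step 3 — f₀ = ω₀/(2π) = 5834 Hz.
Step 4 — Series Q: Q = ω₀L/R = 3.666e+04·0.00254/46.4 = 2.007.
Step 5 — 3dB bandwidth: Δω = ω₀/Q = 1.827e+04 rad/s; BW = Δω/(2π) = 2907 Hz.

(a) f₀ = 5834 Hz  (b) Q = 2.007  (c) BW = 2907 Hz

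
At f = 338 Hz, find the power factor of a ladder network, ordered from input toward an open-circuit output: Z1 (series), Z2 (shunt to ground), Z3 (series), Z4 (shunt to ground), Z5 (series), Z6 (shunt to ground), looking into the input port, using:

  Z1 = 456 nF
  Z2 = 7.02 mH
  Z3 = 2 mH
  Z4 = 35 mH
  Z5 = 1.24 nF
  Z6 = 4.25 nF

Step 1 — Angular frequency: ω = 2π·f = 2π·338 = 2124 rad/s.
Step 2 — Component impedances:
  Z1: Z = 1/(jωC) = -j/(ω·C) = 0 - j1033 Ω
  Z2: Z = jωL = j·2124·0.00702 = 0 + j14.91 Ω
  Z3: Z = jωL = j·2124·0.002 = 0 + j4.247 Ω
  Z4: Z = jωL = j·2124·0.035 = 0 + j74.33 Ω
  Z5: Z = 1/(jωC) = -j/(ω·C) = 0 - j3.797e+05 Ω
  Z6: Z = 1/(jωC) = -j/(ω·C) = 0 - j1.108e+05 Ω
Step 3 — Ladder network (open output): work backward from the far end, alternating series and parallel combinations. Z_in = 0 - j1020 Ω = 1020∠-90.0° Ω.
Step 4 — Power factor: PF = cos(φ) = Re(Z)/|Z| = 0/1020 = 0.
Step 5 — Type: Im(Z) = -1020 ⇒ leading (phase φ = -90.0°).

PF = 0 (leading, φ = -90.0°)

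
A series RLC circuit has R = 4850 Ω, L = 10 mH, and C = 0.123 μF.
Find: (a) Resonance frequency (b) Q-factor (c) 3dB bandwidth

Step 1 — Resonance: ω₀ = 1/√(LC) = 1/√(0.01·1.23e-07) = 2.851e+04 rad/s.
Step 2 — f₀ = ω₀/(2π) = 4538 Hz.
Step 3 — Series Q: Q = ω₀L/R = 2.851e+04·0.01/4850 = 0.05879.
Step 4 — Bandwidth: Δω = ω₀/Q = 4.85e+05 rad/s; BW = Δω/(2π) = 7.719e+04 Hz.

(a) f₀ = 4538 Hz  (b) Q = 0.05879  (c) BW = 7.719e+04 Hz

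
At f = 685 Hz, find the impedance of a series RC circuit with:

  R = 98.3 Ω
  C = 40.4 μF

Step 1 — Angular frequency: ω = 2π·f = 2π·685 = 4304 rad/s.
Step 2 — Component impedances:
  R: Z = R = 98.3 Ω
  C: Z = 1/(jωC) = -j/(ω·C) = 0 - j5.751 Ω
Step 3 — Series combination: Z_total = R + C = 98.3 - j5.751 Ω = 98.47∠-3.3° Ω.

Z = 98.3 - j5.751 Ω = 98.47∠-3.3° Ω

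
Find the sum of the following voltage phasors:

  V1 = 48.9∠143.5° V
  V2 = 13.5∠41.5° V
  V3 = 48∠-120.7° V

Step 1 — Convert each phasor to rectangular form:
  V1 = 48.9·(cos(143.5°) + j·sin(143.5°)) = -39.31 + j29.09 V
  V2 = 13.5·(cos(41.5°) + j·sin(41.5°)) = 10.11 + j8.945 V
  V3 = 48·(cos(-120.7°) + j·sin(-120.7°)) = -24.51 - j41.27 V
Step 2 — Sum components: V_total = -53.7 - j3.241 V.
Step 3 — Convert to polar: |V_total| = 53.8 V, ∠V_total = -176.5°.

V_total = 53.8∠-176.5° V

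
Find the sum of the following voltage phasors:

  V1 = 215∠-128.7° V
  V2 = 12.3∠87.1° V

Step 1 — Convert each phasor to rectangular form:
  V1 = 215·(cos(-128.7°) + j·sin(-128.7°)) = -134.4 - j167.8 V
  V2 = 12.3·(cos(87.1°) + j·sin(87.1°)) = 0.6223 + j12.28 V
Step 2 — Sum components: V_total = -133.8 - j155.5 V.
Step 3 — Convert to polar: |V_total| = 205.2 V, ∠V_total = -130.7°.

V_total = 205.2∠-130.7° V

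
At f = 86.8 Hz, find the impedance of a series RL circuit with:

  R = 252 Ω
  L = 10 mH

Step 1 — Angular frequency: ω = 2π·f = 2π·86.8 = 545.4 rad/s.
Step 2 — Component impedances:
  R: Z = R = 252 Ω
  L: Z = jωL = j·545.4·0.01 = 0 + j5.454 Ω
Step 3 — Series combination: Z_total = R + L = 252 + j5.454 Ω = 252.1∠1.2° Ω.

Z = 252 + j5.454 Ω = 252.1∠1.2° Ω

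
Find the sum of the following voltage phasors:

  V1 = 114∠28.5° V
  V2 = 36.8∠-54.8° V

Step 1 — Convert each phasor to rectangular form:
  V1 = 114·(cos(28.5°) + j·sin(28.5°)) = 100.2 + j54.4 V
  V2 = 36.8·(cos(-54.8°) + j·sin(-54.8°)) = 21.21 - j30.07 V
Step 2 — Sum components: V_total = 121.4 + j24.33 V.
Step 3 — Convert to polar: |V_total| = 123.8 V, ∠V_total = 11.3°.

V_total = 123.8∠11.3° V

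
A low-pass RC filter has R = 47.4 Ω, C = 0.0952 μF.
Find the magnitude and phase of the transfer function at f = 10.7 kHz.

Step 1 — Angular frequency: ω = 2π·1.07e+04 = 6.723e+04 rad/s.
Step 2 — Transfer function: H(jω) = 1/(1 + jωRC).
Step 3 — Denominator: 1 + jωRC = 1 + j·6.723e+04·47.4·9.52e-08 = 1 + j0.3034.
Step 4 — H = 0.9157 - j0.2778.
Step 5 — Magnitude: |H| = 0.9569 (-0.4 dB); phase: φ = -16.9°.

|H| = 0.9569 (-0.4 dB), φ = -16.9°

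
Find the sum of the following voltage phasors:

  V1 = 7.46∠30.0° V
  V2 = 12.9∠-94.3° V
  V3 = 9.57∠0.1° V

Step 1 — Convert each phasor to rectangular form:
  V1 = 7.46·(cos(30.0°) + j·sin(30.0°)) = 6.461 + j3.73 V
  V2 = 12.9·(cos(-94.3°) + j·sin(-94.3°)) = -0.9672 - j12.86 V
  V3 = 9.57·(cos(0.1°) + j·sin(0.1°)) = 9.57 + j0.0167 V
Step 2 — Sum components: V_total = 15.06 - j9.117 V.
Step 3 — Convert to polar: |V_total| = 17.61 V, ∠V_total = -31.2°.

V_total = 17.61∠-31.2° V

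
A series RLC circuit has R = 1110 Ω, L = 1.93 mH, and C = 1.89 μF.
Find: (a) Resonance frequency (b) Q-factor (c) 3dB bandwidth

Step 1 — Resonance: ω₀ = 1/√(LC) = 1/√(0.00193·1.89e-06) = 1.656e+04 rad/s.
Step 2 — f₀ = ω₀/(2π) = 2635 Hz.
Step 3 — Series Q: Q = ω₀L/R = 1.656e+04·0.00193/1110 = 0.02879.
Step 4 — Bandwidth: Δω = ω₀/Q = 5.751e+05 rad/s; BW = Δω/(2π) = 9.153e+04 Hz.

(a) f₀ = 2635 Hz  (b) Q = 0.02879  (c) BW = 9.153e+04 Hz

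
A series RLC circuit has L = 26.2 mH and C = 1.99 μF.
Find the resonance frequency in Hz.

Step 1 — Resonance condition Im(Z)=0 gives ω₀ = 1/√(LC).
Step 2 — ω₀ = 1/√(0.0262·1.99e-06) = 4379 rad/s.
Step 3 — f₀ = ω₀/(2π) = 697 Hz.

f₀ = 697 Hz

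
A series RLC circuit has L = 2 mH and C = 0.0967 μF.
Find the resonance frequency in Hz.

Step 1 — Resonance condition Im(Z)=0 gives ω₀ = 1/√(LC).
Step 2 — ω₀ = 1/√(0.002·9.67e-08) = 7.191e+04 rad/s.
Step 3 — f₀ = ω₀/(2π) = 1.144e+04 Hz.

f₀ = 1.144e+04 Hz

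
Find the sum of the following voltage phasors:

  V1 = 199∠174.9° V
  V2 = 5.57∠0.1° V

Step 1 — Convert each phasor to rectangular form:
  V1 = 199·(cos(174.9°) + j·sin(174.9°)) = -198.2 + j17.69 V
  V2 = 5.57·(cos(0.1°) + j·sin(0.1°)) = 5.57 + j0.009721 V
Step 2 — Sum components: V_total = -192.6 + j17.7 V.
Step 3 — Convert to polar: |V_total| = 193.5 V, ∠V_total = 174.8°.

V_total = 193.5∠174.8° V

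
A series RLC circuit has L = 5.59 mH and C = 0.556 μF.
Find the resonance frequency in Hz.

Step 1 — Resonance condition Im(Z)=0 gives ω₀ = 1/√(LC).
Step 2 — ω₀ = 1/√(0.00559·5.56e-07) = 1.794e+04 rad/s.
Step 3 — f₀ = ω₀/(2π) = 2855 Hz.

f₀ = 2855 Hz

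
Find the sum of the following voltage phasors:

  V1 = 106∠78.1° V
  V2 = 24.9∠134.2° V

Step 1 — Convert each phasor to rectangular form:
  V1 = 106·(cos(78.1°) + j·sin(78.1°)) = 21.86 + j103.7 V
  V2 = 24.9·(cos(134.2°) + j·sin(134.2°)) = -17.36 + j17.85 V
Step 2 — Sum components: V_total = 4.498 + j121.6 V.
Step 3 — Convert to polar: |V_total| = 121.7 V, ∠V_total = 87.9°.

V_total = 121.7∠87.9° V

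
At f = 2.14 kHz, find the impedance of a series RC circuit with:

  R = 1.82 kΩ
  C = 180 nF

Step 1 — Angular frequency: ω = 2π·f = 2π·2140 = 1.345e+04 rad/s.
Step 2 — Component impedances:
  R: Z = R = 1820 Ω
  C: Z = 1/(jωC) = -j/(ω·C) = 0 - j413.2 Ω
Step 3 — Series combination: Z_total = R + C = 1820 - j413.2 Ω = 1866∠-12.8° Ω.

Z = 1820 - j413.2 Ω = 1866∠-12.8° Ω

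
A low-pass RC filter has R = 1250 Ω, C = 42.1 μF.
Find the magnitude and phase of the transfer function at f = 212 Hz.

Step 1 — Angular frequency: ω = 2π·212 = 1332 rad/s.
Step 2 — Transfer function: H(jω) = 1/(1 + jωRC).
Step 3 — Denominator: 1 + jωRC = 1 + j·1332·1250·4.21e-05 = 1 + j70.1.
Step 4 — H = 0.0002035 - j0.01426.
Step 5 — Magnitude: |H| = 0.01426 (-36.9 dB); phase: φ = -89.2°.

|H| = 0.01426 (-36.9 dB), φ = -89.2°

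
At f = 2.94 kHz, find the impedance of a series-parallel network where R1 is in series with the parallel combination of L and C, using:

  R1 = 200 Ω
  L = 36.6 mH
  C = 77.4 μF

Step 1 — Angular frequency: ω = 2π·f = 2π·2940 = 1.847e+04 rad/s.
Step 2 — Component impedances:
  R1: Z = R = 200 Ω
  L: Z = jωL = j·1.847e+04·0.0366 = 0 + j676.1 Ω
  C: Z = 1/(jωC) = -j/(ω·C) = 0 - j0.6994 Ω
Step 3 — Parallel branch: L || C = 1/(1/L + 1/C) = 0 - j0.7001 Ω.
Step 4 — Series with R1: Z_total = R1 + (L || C) = 200 - j0.7001 Ω = 200∠-0.2° Ω.

Z = 200 - j0.7001 Ω = 200∠-0.2° Ω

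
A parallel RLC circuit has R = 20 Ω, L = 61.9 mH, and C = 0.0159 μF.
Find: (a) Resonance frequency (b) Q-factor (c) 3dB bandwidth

Step 1 — Resonance: ω₀ = 1/√(LC) = 1/√(0.0619·1.59e-08) = 3.188e+04 rad/s.
Step 2 — f₀ = ω₀/(2π) = 5073 Hz.
Step 3 — Parallel Q: Q = R/(ω₀L) = 20/(3.188e+04·0.0619) = 0.01014.
Step 4 — Bandwidth: Δω = ω₀/Q = 3.145e+06 rad/s; BW = Δω/(2π) = 5.005e+05 Hz.

(a) f₀ = 5073 Hz  (b) Q = 0.01014  (c) BW = 5.005e+05 Hz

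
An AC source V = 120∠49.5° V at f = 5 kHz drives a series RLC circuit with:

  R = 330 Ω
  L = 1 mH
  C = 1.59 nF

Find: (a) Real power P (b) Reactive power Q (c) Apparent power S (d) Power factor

Step 1 — Angular frequency: ω = 2π·f = 2π·5000 = 3.142e+04 rad/s.
Step 2 — Component impedances:
  R: Z = R = 330 Ω
  L: Z = jωL = j·3.142e+04·0.001 = 0 + j31.42 Ω
  C: Z = 1/(jωC) = -j/(ω·C) = 0 - j2.002e+04 Ω
Step 3 — Series combination: Z_total = R + L + C = 330 - j1.999e+04 Ω = 1.999e+04∠-89.1° Ω.
Step 4 — Source phasor: V = 120∠49.5° V = 77.93 + j91.25 V.
Step 5 — Current: I = V / Z = -0.0045 + j0.003973 A = 0.006003∠138.6° A.
Step 6 — Complex power: S = V·I* = 0.01189 - j0.7202 VA.
Step 7 — Real power: P = Re(S) = 0.01189 W.
Step 8 — Reactive power: Q = Im(S) = -0.7202 VAR.
Step 9 — Apparent power: |S| = 0.7203 VA.
Step 10 — Power factor: PF = P/|S| = 0.01651 (leading).

(a) P = 0.01189 W  (b) Q = -0.7202 VAR  (c) S = 0.7203 VA  (d) PF = 0.01651 (leading)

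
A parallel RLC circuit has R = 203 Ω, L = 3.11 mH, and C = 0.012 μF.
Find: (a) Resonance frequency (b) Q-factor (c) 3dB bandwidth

Step 1 — Resonance: ω₀ = 1/√(LC) = 1/√(0.00311·1.2e-08) = 1.637e+05 rad/s.
Step 2 — f₀ = ω₀/(2π) = 2.605e+04 Hz.
Step 3 — Parallel Q: Q = R/(ω₀L) = 203/(1.637e+05·0.00311) = 0.3988.
Step 4 — Bandwidth: Δω = ω₀/Q = 4.105e+05 rad/s; BW = Δω/(2π) = 6.533e+04 Hz.

(a) f₀ = 2.605e+04 Hz  (b) Q = 0.3988  (c) BW = 6.533e+04 Hz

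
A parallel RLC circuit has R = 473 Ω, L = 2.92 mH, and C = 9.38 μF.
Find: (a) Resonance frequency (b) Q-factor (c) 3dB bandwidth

Step 1 — Resonance: ω₀ = 1/√(LC) = 1/√(0.00292·9.38e-06) = 6042 rad/s.
Step 2 — f₀ = ω₀/(2π) = 961.7 Hz.
Step 3 — Parallel Q: Q = R/(ω₀L) = 473/(6042·0.00292) = 26.81.
Step 4 — Bandwidth: Δω = ω₀/Q = 225.4 rad/s; BW = Δω/(2π) = 35.87 Hz.

(a) f₀ = 961.7 Hz  (b) Q = 26.81  (c) BW = 35.87 Hz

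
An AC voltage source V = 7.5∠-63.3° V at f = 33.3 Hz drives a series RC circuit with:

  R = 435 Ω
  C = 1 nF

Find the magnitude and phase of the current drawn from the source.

Step 1 — Angular frequency: ω = 2π·f = 2π·33.3 = 209.2 rad/s.
Step 2 — Component impedances:
  R: Z = R = 435 Ω
  C: Z = 1/(jωC) = -j/(ω·C) = 0 - j4.779e+06 Ω
Step 3 — Series combination: Z_total = R + C = 435 - j4.779e+06 Ω = 4.779e+06∠-90.0° Ω.
Step 4 — Source phasor: V = 7.5∠-63.3° V = 3.37 - j6.7 V.
Step 5 — Ohm's law: I = V / Z_total = (3.37 - j6.7) / (435 - j4.779e+06) = 1.402e-06 + j7.05e-07 A.
Step 6 — Convert to polar: |I| = 1.569e-06 A, ∠I = 26.7°.

I = 1.569e-06∠26.7° A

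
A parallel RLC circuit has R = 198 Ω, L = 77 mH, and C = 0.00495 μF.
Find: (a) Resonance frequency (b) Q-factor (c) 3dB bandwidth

Step 1 — Resonance: ω₀ = 1/√(LC) = 1/√(0.077·4.95e-09) = 5.122e+04 rad/s.
Step 2 — f₀ = ω₀/(2π) = 8152 Hz.
Step 3 — Parallel Q: Q = R/(ω₀L) = 198/(5.122e+04·0.077) = 0.0502.
Step 4 — Bandwidth: Δω = ω₀/Q = 1.02e+06 rad/s; BW = Δω/(2π) = 1.624e+05 Hz.

(a) f₀ = 8152 Hz  (b) Q = 0.0502  (c) BW = 1.624e+05 Hz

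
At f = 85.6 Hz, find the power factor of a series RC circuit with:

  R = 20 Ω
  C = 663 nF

Step 1 — Angular frequency: ω = 2π·f = 2π·85.6 = 537.8 rad/s.
Step 2 — Component impedances:
  R: Z = R = 20 Ω
  C: Z = 1/(jωC) = -j/(ω·C) = 0 - j2804 Ω
Step 3 — Series combination: Z_total = R + C = 20 - j2804 Ω = 2804∠-89.6° Ω.
Step 4 — Power factor: PF = cos(φ) = Re(Z)/|Z| = 20/2804.4 = 0.007132.
Step 5 — Type: Im(Z) = -2804 ⇒ leading (phase φ = -89.6°).

PF = 0.007132 (leading, φ = -89.6°)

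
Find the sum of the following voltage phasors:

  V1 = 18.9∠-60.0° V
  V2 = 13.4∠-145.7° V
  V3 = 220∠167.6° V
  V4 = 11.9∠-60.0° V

Step 1 — Convert each phasor to rectangular form:
  V1 = 18.9·(cos(-60.0°) + j·sin(-60.0°)) = 9.45 - j16.37 V
  V2 = 13.4·(cos(-145.7°) + j·sin(-145.7°)) = -11.07 - j7.551 V
  V3 = 220·(cos(167.6°) + j·sin(167.6°)) = -214.9 + j47.24 V
  V4 = 11.9·(cos(-60.0°) + j·sin(-60.0°)) = 5.95 - j10.31 V
Step 2 — Sum components: V_total = -210.5 + j13.02 V.
Step 3 — Convert to polar: |V_total| = 210.9 V, ∠V_total = 176.5°.

V_total = 210.9∠176.5° V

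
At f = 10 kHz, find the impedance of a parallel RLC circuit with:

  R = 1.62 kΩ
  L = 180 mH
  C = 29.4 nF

Step 1 — Angular frequency: ω = 2π·f = 2π·1e+04 = 6.283e+04 rad/s.
Step 2 — Component impedances:
  R: Z = R = 1620 Ω
  L: Z = jωL = j·6.283e+04·0.18 = 0 + j1.131e+04 Ω
  C: Z = 1/(jωC) = -j/(ω·C) = 0 - j541.3 Ω
Step 3 — Parallel combination: 1/Z_total = 1/R + 1/L + 1/C; Z_total = 177.7 - j506.2 Ω = 536.5∠-70.7° Ω.

Z = 177.7 - j506.2 Ω = 536.5∠-70.7° Ω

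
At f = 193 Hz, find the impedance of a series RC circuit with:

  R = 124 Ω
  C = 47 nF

Step 1 — Angular frequency: ω = 2π·f = 2π·193 = 1213 rad/s.
Step 2 — Component impedances:
  R: Z = R = 124 Ω
  C: Z = 1/(jωC) = -j/(ω·C) = 0 - j1.755e+04 Ω
Step 3 — Series combination: Z_total = R + C = 124 - j1.755e+04 Ω = 1.755e+04∠-89.6° Ω.

Z = 124 - j1.755e+04 Ω = 1.755e+04∠-89.6° Ω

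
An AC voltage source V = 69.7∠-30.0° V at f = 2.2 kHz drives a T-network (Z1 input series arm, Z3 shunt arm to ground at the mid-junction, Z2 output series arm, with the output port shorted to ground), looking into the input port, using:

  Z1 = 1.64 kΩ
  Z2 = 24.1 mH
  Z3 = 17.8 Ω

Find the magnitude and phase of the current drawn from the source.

Step 1 — Angular frequency: ω = 2π·f = 2π·2200 = 1.382e+04 rad/s.
Step 2 — Component impedances:
  Z1: Z = R = 1640 Ω
  Z2: Z = jωL = j·1.382e+04·0.0241 = 0 + j333.1 Ω
  Z3: Z = R = 17.8 Ω
Step 3 — With the output port shorted to ground, the output series arm Z2 runs from the junction to ground; the shunt arm Z3 also runs from the junction to ground. They appear in parallel: Z3 || Z2 = 17.75 + j0.9484 Ω.
Step 4 — Series with input arm Z1: Z_in = Z1 + (Z3 || Z2) = 1658 + j0.9484 Ω = 1658∠0.0° Ω.
Step 5 — Source phasor: V = 69.7∠-30.0° V = 60.36 - j34.85 V.
Step 6 — Ohm's law: I = V / Z_total = (60.36 - j34.85) / (1658 + j0.9484) = 0.0364 - j0.02104 A.
Step 7 — Convert to polar: |I| = 0.04204 A, ∠I = -30.0°.

I = 0.04204∠-30.0° A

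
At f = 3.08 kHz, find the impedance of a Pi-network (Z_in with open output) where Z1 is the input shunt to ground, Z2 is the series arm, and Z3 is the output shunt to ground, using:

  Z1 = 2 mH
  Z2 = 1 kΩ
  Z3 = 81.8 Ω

Step 1 — Angular frequency: ω = 2π·f = 2π·3080 = 1.935e+04 rad/s.
Step 2 — Component impedances:
  Z1: Z = jωL = j·1.935e+04·0.002 = 0 + j38.7 Ω
  Z2: Z = R = 1000 Ω
  Z3: Z = R = 81.8 Ω
Step 3 — With open output, the series arm Z2 and the output shunt Z3 appear in series to ground: Z2 + Z3 = 1082 Ω.
Step 4 — Parallel with input shunt Z1: Z_in = Z1 || (Z2 + Z3) = 1.383 + j38.65 Ω = 38.68∠88.0° Ω.

Z = 1.383 + j38.65 Ω = 38.68∠88.0° Ω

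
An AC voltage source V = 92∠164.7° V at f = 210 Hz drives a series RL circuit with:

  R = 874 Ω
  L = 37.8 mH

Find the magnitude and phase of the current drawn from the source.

Step 1 — Angular frequency: ω = 2π·f = 2π·210 = 1319 rad/s.
Step 2 — Component impedances:
  R: Z = R = 874 Ω
  L: Z = jωL = j·1319·0.0378 = 0 + j49.88 Ω
Step 3 — Series combination: Z_total = R + L = 874 + j49.88 Ω = 875.4∠3.3° Ω.
Step 4 — Source phasor: V = 92∠164.7° V = -88.74 + j24.28 V.
Step 5 — Ohm's law: I = V / Z_total = (-88.74 + j24.28) / (874 + j49.88) = -0.09962 + j0.03346 A.
Step 6 — Convert to polar: |I| = 0.1051 A, ∠I = 161.4°.

I = 0.1051∠161.4° A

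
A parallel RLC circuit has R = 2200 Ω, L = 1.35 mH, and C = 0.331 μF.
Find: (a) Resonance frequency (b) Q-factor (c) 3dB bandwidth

Step 1 — Resonance: ω₀ = 1/√(LC) = 1/√(0.00135·3.31e-07) = 4.731e+04 rad/s.
Step 2 — f₀ = ω₀/(2π) = 7529 Hz.
Step 3 — Parallel Q: Q = R/(ω₀L) = 2200/(4.731e+04·0.00135) = 34.45.
Step 4 — Bandwidth: Δω = ω₀/Q = 1373 rad/s; BW = Δω/(2π) = 218.6 Hz.

(a) f₀ = 7529 Hz  (b) Q = 34.45  (c) BW = 218.6 Hz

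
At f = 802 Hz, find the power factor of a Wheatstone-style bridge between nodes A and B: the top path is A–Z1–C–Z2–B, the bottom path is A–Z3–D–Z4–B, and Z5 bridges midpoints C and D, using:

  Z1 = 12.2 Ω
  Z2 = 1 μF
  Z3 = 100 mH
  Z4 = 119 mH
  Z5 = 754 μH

Step 1 — Angular frequency: ω = 2π·f = 2π·802 = 5039 rad/s.
Step 2 — Component impedances:
  Z1: Z = R = 12.2 Ω
  Z2: Z = 1/(jωC) = -j/(ω·C) = 0 - j198.4 Ω
  Z3: Z = jωL = j·5039·0.1 = 0 + j503.9 Ω
  Z4: Z = jωL = j·5039·0.119 = 0 + j599.7 Ω
  Z5: Z = jωL = j·5039·0.000754 = 0 + j3.799 Ω
Step 3 — Bridge requires nodal analysis (the Z5 bridge couples midpoints C and D, so the two paths cannot be reduced to a simple series/parallel combination). Setting node B to ground and injecting 1 A at node A, the 3-node admittance system at A, C, D solves to V_A = Z_AB = 12.28 - j295.4 Ω = 295.7∠-87.6° Ω.
Step 4 — Power factor: PF = cos(φ) = Re(Z)/|Z| = 12.2825/295.651 = 0.04154.
Step 5 — Type: Im(Z) = -295.4 ⇒ leading (phase φ = -87.6°).

PF = 0.04154 (leading, φ = -87.6°)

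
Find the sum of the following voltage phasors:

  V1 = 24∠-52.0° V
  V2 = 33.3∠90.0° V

Step 1 — Convert each phasor to rectangular form:
  V1 = 24·(cos(-52.0°) + j·sin(-52.0°)) = 14.78 - j18.91 V
  V2 = 33.3·(cos(90.0°) + j·sin(90.0°)) = 0 + j33.3 V
Step 2 — Sum components: V_total = 14.78 + j14.39 V.
Step 3 — Convert to polar: |V_total| = 20.62 V, ∠V_total = 44.2°.

V_total = 20.62∠44.2° V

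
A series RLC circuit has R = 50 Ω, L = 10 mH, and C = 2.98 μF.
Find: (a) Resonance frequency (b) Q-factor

Step 1 — Resonance condition Im(Z)=0 gives ω₀ = 1/√(LC).
Step 2 — ω₀ = 1/√(0.01·2.98e-06) = 5793 rad/s.
Step 3 — f₀ = ω₀/(2π) = 922 Hz.
Step 4 — Series Q: Q = ω₀L/R = 5793·0.01/50 = 1.159.

(a) f₀ = 922 Hz  (b) Q = 1.159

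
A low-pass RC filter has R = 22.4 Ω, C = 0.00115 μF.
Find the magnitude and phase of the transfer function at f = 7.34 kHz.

Step 1 — Angular frequency: ω = 2π·7340 = 4.612e+04 rad/s.
Step 2 — Transfer function: H(jω) = 1/(1 + jωRC).
Step 3 — Denominator: 1 + jωRC = 1 + j·4.612e+04·22.4·1.15e-09 = 1 + j0.001188.
Step 4 — H = 1 - j0.001188.
Step 5 — Magnitude: |H| = 1 (-0.0 dB); phase: φ = -0.1°.

|H| = 1 (-0.0 dB), φ = -0.1°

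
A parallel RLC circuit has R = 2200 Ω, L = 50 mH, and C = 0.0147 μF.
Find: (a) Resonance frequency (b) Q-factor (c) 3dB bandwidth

Step 1 — Resonance: ω₀ = 1/√(LC) = 1/√(0.05·1.47e-08) = 3.689e+04 rad/s.
Step 2 — f₀ = ω₀/(2π) = 5871 Hz.
Step 3 — Parallel Q: Q = R/(ω₀L) = 2200/(3.689e+04·0.05) = 1.193.
Step 4 — Bandwidth: Δω = ω₀/Q = 3.092e+04 rad/s; BW = Δω/(2π) = 4921 Hz.

(a) f₀ = 5871 Hz  (b) Q = 1.193  (c) BW = 4921 Hz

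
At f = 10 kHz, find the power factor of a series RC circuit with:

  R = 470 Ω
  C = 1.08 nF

Step 1 — Angular frequency: ω = 2π·f = 2π·1e+04 = 6.283e+04 rad/s.
Step 2 — Component impedances:
  R: Z = R = 470 Ω
  C: Z = 1/(jωC) = -j/(ω·C) = 0 - j1.474e+04 Ω
Step 3 — Series combination: Z_total = R + C = 470 - j1.474e+04 Ω = 1.474e+04∠-88.2° Ω.
Step 4 — Power factor: PF = cos(φ) = Re(Z)/|Z| = 470/14744 = 0.03188.
Step 5 — Type: Im(Z) = -1.474e+04 ⇒ leading (phase φ = -88.2°).

PF = 0.03188 (leading, φ = -88.2°)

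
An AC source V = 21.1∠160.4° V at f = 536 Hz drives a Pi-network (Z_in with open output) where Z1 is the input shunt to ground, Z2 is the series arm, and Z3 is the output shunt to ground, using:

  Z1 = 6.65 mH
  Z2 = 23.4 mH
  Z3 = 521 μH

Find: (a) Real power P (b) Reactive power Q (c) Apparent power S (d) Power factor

Step 1 — Angular frequency: ω = 2π·f = 2π·536 = 3368 rad/s.
Step 2 — Component impedances:
  Z1: Z = jωL = j·3368·0.00665 = 0 + j22.4 Ω
  Z2: Z = jωL = j·3368·0.0234 = 0 + j78.81 Ω
  Z3: Z = jωL = j·3368·0.000521 = 0 + j1.755 Ω
Step 3 — With open output, the series arm Z2 and the output shunt Z3 appear in series to ground: Z2 + Z3 = 0 + j80.56 Ω.
Step 4 — Parallel with input shunt Z1: Z_in = Z1 || (Z2 + Z3) = 0 + j17.52 Ω = 17.52∠90.0° Ω.
Step 5 — Source phasor: V = 21.1∠160.4° V = -19.88 + j7.078 V.
Step 6 — Current: I = V / Z = 0.4039 + j1.134 A = 1.204∠70.4° A.
Step 7 — Complex power: S = V·I* = 0 + j25.41 VA.
Step 8 — Real power: P = Re(S) = 0 W.
Step 9 — Reactive power: Q = Im(S) = 25.41 VAR.
Step 10 — Apparent power: |S| = 25.41 VA.
Step 11 — Power factor: PF = P/|S| = 0 (lagging).

(a) P = 0 W  (b) Q = 25.41 VAR  (c) S = 25.41 VA  (d) PF = 0 (lagging)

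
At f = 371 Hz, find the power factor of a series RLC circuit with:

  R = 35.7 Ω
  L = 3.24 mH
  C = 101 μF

Step 1 — Angular frequency: ω = 2π·f = 2π·371 = 2331 rad/s.
Step 2 — Component impedances:
  R: Z = R = 35.7 Ω
  L: Z = jωL = j·2331·0.00324 = 0 + j7.553 Ω
  C: Z = 1/(jωC) = -j/(ω·C) = 0 - j4.247 Ω
Step 3 — Series combination: Z_total = R + L + C = 35.7 + j3.305 Ω = 35.85∠5.3° Ω.
Step 4 — Power factor: PF = cos(φ) = Re(Z)/|Z| = 35.7/35.853 = 0.9957.
Step 5 — Type: Im(Z) = 3.305 ⇒ lagging (phase φ = 5.3°).

PF = 0.9957 (lagging, φ = 5.3°)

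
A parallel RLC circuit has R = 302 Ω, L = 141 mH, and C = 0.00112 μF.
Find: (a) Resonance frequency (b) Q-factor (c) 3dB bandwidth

Step 1 — Resonance: ω₀ = 1/√(LC) = 1/√(0.141·1.12e-09) = 7.958e+04 rad/s.
Step 2 — f₀ = ω₀/(2π) = 1.266e+04 Hz.
Step 3 — Parallel Q: Q = R/(ω₀L) = 302/(7.958e+04·0.141) = 0.02692.
Step 4 — Bandwidth: Δω = ω₀/Q = 2.956e+06 rad/s; BW = Δω/(2π) = 4.705e+05 Hz.

(a) f₀ = 1.266e+04 Hz  (b) Q = 0.02692  (c) BW = 4.705e+05 Hz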